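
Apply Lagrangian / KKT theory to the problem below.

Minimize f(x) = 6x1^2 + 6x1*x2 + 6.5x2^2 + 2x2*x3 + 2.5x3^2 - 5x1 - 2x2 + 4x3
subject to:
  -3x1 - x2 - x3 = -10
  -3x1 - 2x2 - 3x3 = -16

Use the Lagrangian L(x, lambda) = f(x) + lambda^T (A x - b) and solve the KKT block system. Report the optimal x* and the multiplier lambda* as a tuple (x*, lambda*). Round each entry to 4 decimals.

Form the Lagrangian:
  L(x, lambda) = (1/2) x^T Q x + c^T x + lambda^T (A x - b)
Stationarity (grad_x L = 0): Q x + c + A^T lambda = 0.
Primal feasibility: A x = b.

This gives the KKT block system:
  [ Q   A^T ] [ x     ]   [-c ]
  [ A    0  ] [ lambda ] = [ b ]

Solving the linear system:
  x*      = (2.4068, -0.4409, 3.2205)
  lambda* = (1.0079, 6.0709)
  f(x*)   = 54.4711

x* = (2.4068, -0.4409, 3.2205), lambda* = (1.0079, 6.0709)


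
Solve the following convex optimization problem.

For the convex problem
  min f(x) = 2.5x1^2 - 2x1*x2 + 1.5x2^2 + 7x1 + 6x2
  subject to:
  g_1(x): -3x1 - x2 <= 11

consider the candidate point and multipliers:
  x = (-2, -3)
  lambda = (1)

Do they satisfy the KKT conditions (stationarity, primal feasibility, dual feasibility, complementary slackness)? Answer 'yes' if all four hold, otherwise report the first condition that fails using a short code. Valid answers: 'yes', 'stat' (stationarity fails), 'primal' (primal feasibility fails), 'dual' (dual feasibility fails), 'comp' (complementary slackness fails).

Gradient of f: grad f(x) = Q x + c = (3, 1)
Constraint values g_i(x) = a_i^T x - b_i:
  g_1((-2, -3)) = -2
Stationarity residual: grad f(x) + sum_i lambda_i a_i = (0, 0)
  -> stationarity OK
Primal feasibility (all g_i <= 0): OK
Dual feasibility (all lambda_i >= 0): OK
Complementary slackness (lambda_i * g_i(x) = 0 for all i): FAILS

Verdict: the first failing condition is complementary_slackness -> comp.

comp


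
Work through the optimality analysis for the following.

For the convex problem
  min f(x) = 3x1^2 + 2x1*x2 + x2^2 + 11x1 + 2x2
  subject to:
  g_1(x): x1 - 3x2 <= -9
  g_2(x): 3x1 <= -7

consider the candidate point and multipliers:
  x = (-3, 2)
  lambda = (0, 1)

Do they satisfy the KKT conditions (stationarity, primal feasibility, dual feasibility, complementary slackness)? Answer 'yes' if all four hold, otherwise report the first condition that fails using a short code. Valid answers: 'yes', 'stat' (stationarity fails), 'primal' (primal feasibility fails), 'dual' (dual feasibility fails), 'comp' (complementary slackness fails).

Gradient of f: grad f(x) = Q x + c = (-3, 0)
Constraint values g_i(x) = a_i^T x - b_i:
  g_1((-3, 2)) = 0
  g_2((-3, 2)) = -2
Stationarity residual: grad f(x) + sum_i lambda_i a_i = (0, 0)
  -> stationarity OK
Primal feasibility (all g_i <= 0): OK
Dual feasibility (all lambda_i >= 0): OK
Complementary slackness (lambda_i * g_i(x) = 0 for all i): FAILS

Verdict: the first failing condition is complementary_slackness -> comp.

comp


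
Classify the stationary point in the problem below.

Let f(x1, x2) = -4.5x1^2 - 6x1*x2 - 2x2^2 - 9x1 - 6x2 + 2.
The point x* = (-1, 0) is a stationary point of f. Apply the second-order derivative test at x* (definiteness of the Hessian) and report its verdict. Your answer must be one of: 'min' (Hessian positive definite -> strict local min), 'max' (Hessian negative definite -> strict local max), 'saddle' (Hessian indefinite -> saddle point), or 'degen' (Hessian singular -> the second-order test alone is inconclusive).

Compute the Hessian H = grad^2 f:
  H = [[-9, -6], [-6, -4]]
Verify stationarity: grad f(x*) = H x* + g = (0, 0).
Eigenvalues of H: -13, 0.
H has a zero eigenvalue (singular; negative semidefinite but not definite), so H is neither positive definite, negative definite, nor indefinite. The second-order test alone is inconclusive -> degen.
(Indeed, f is constant along the null direction of H through x*, so x* is not a strict local extremum.)

degen


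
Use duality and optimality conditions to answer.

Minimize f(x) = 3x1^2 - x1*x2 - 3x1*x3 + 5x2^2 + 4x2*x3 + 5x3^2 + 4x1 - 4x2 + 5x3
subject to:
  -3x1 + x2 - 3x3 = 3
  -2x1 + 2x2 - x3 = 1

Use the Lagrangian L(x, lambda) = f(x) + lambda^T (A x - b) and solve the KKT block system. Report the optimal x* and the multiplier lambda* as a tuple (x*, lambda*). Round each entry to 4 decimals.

Form the Lagrangian:
  L(x, lambda) = (1/2) x^T Q x + c^T x + lambda^T (A x - b)
Stationarity (grad_x L = 0): Q x + c + A^T lambda = 0.
Primal feasibility: A x = b.

This gives the KKT block system:
  [ Q   A^T ] [ x     ]   [-c ]
  [ A    0  ] [ lambda ] = [ b ]

Solving the linear system:
  x*      = (-0.3934, -0.236, -0.6853)
  lambda* = (-2.3883, 5.5482)
  f(x*)   = -1.2195

x* = (-0.3934, -0.236, -0.6853), lambda* = (-2.3883, 5.5482)


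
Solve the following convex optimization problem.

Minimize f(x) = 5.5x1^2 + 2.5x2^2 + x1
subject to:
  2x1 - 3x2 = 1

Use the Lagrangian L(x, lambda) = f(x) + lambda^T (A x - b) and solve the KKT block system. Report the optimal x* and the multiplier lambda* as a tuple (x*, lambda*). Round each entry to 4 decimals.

Form the Lagrangian:
  L(x, lambda) = (1/2) x^T Q x + c^T x + lambda^T (A x - b)
Stationarity (grad_x L = 0): Q x + c + A^T lambda = 0.
Primal feasibility: A x = b.

This gives the KKT block system:
  [ Q   A^T ] [ x     ]   [-c ]
  [ A    0  ] [ lambda ] = [ b ]

Solving the linear system:
  x*      = (0.0084, -0.3277)
  lambda* = (-0.5462)
  f(x*)   = 0.2773

x* = (0.0084, -0.3277), lambda* = (-0.5462)


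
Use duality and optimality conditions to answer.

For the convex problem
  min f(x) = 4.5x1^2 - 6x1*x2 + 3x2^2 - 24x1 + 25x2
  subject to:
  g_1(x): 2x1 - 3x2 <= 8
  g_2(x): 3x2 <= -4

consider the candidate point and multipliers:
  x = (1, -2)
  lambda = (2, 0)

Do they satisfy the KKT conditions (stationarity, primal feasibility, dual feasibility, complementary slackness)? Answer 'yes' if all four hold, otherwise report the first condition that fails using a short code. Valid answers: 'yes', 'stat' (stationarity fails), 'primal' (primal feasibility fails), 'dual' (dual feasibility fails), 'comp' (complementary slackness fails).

Gradient of f: grad f(x) = Q x + c = (-3, 7)
Constraint values g_i(x) = a_i^T x - b_i:
  g_1((1, -2)) = 0
  g_2((1, -2)) = -2
Stationarity residual: grad f(x) + sum_i lambda_i a_i = (1, 1)
  -> stationarity FAILS
Primal feasibility (all g_i <= 0): OK
Dual feasibility (all lambda_i >= 0): OK
Complementary slackness (lambda_i * g_i(x) = 0 for all i): OK

Verdict: the first failing condition is stationarity -> stat.

stat


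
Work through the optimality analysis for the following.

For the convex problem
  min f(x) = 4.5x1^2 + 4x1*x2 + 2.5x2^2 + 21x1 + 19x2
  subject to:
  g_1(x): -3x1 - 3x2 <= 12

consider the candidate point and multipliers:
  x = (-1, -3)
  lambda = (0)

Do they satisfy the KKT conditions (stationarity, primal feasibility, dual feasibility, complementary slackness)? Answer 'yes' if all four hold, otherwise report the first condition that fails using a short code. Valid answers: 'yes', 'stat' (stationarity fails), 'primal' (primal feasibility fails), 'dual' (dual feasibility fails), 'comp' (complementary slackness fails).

Gradient of f: grad f(x) = Q x + c = (0, 0)
Constraint values g_i(x) = a_i^T x - b_i:
  g_1((-1, -3)) = 0
Stationarity residual: grad f(x) + sum_i lambda_i a_i = (0, 0)
  -> stationarity OK
Primal feasibility (all g_i <= 0): OK
Dual feasibility (all lambda_i >= 0): OK
Complementary slackness (lambda_i * g_i(x) = 0 for all i): OK

Verdict: yes, KKT holds.

yes


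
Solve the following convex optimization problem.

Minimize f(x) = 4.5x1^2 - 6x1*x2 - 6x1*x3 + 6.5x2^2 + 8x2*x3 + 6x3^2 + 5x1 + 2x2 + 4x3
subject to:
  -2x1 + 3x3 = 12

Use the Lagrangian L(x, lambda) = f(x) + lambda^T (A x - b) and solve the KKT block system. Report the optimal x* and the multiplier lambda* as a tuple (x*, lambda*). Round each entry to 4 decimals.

Form the Lagrangian:
  L(x, lambda) = (1/2) x^T Q x + c^T x + lambda^T (A x - b)
Stationarity (grad_x L = 0): Q x + c + A^T lambda = 0.
Primal feasibility: A x = b.

This gives the KKT block system:
  [ Q   A^T ] [ x     ]   [-c ]
  [ A    0  ] [ lambda ] = [ b ]

Solving the linear system:
  x*      = (-2.7639, -2.7571, 2.1574)
  lambda* = (-8.1384)
  f(x*)   = 43.4783

x* = (-2.7639, -2.7571, 2.1574), lambda* = (-8.1384)


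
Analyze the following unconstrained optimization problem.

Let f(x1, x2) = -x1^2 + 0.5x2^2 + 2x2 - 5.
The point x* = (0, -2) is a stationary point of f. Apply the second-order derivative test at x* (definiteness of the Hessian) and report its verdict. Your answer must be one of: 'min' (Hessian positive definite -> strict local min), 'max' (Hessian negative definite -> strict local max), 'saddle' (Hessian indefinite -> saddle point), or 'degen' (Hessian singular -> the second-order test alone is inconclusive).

Compute the Hessian H = grad^2 f:
  H = [[-2, 0], [0, 1]]
Verify stationarity: grad f(x*) = H x* + g = (0, 0).
Eigenvalues of H: -2, 1.
Eigenvalues have mixed signs, so H is indefinite -> x* is a saddle point.

saddle


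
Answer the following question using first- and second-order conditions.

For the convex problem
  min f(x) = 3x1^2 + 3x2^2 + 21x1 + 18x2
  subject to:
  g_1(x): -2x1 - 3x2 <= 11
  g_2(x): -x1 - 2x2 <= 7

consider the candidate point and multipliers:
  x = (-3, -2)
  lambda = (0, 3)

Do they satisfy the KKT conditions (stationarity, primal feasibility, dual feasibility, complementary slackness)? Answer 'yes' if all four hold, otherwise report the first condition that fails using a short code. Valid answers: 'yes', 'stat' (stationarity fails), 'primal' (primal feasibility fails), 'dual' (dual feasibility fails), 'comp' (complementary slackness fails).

Gradient of f: grad f(x) = Q x + c = (3, 6)
Constraint values g_i(x) = a_i^T x - b_i:
  g_1((-3, -2)) = 1
  g_2((-3, -2)) = 0
Stationarity residual: grad f(x) + sum_i lambda_i a_i = (0, 0)
  -> stationarity OK
Primal feasibility (all g_i <= 0): FAILS
Dual feasibility (all lambda_i >= 0): OK
Complementary slackness (lambda_i * g_i(x) = 0 for all i): OK

Verdict: the first failing condition is primal_feasibility -> primal.

primal


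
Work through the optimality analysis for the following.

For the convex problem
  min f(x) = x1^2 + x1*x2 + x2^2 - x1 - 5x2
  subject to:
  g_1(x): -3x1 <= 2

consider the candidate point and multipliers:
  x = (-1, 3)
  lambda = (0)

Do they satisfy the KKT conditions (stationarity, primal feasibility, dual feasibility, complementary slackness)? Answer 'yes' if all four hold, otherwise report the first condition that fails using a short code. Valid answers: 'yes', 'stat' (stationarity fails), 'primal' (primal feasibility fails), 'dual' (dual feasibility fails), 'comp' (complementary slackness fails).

Gradient of f: grad f(x) = Q x + c = (0, 0)
Constraint values g_i(x) = a_i^T x - b_i:
  g_1((-1, 3)) = 1
Stationarity residual: grad f(x) + sum_i lambda_i a_i = (0, 0)
  -> stationarity OK
Primal feasibility (all g_i <= 0): FAILS
Dual feasibility (all lambda_i >= 0): OK
Complementary slackness (lambda_i * g_i(x) = 0 for all i): OK

Verdict: the first failing condition is primal_feasibility -> primal.

primal


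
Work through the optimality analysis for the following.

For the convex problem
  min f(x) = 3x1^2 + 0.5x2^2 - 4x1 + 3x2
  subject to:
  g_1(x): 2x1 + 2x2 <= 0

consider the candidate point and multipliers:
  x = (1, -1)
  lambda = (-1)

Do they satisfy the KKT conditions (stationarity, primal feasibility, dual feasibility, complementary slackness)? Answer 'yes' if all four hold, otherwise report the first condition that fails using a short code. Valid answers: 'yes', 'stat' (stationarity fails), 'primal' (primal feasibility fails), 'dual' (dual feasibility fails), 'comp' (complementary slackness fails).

Gradient of f: grad f(x) = Q x + c = (2, 2)
Constraint values g_i(x) = a_i^T x - b_i:
  g_1((1, -1)) = 0
Stationarity residual: grad f(x) + sum_i lambda_i a_i = (0, 0)
  -> stationarity OK
Primal feasibility (all g_i <= 0): OK
Dual feasibility (all lambda_i >= 0): FAILS
Complementary slackness (lambda_i * g_i(x) = 0 for all i): OK

Verdict: the first failing condition is dual_feasibility -> dual.

dual


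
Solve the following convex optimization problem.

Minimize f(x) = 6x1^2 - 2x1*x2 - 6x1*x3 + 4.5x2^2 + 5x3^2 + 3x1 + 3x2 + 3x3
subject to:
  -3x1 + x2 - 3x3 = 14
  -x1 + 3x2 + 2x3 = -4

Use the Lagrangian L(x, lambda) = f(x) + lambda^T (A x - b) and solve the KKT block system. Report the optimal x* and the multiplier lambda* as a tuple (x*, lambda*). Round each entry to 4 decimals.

Form the Lagrangian:
  L(x, lambda) = (1/2) x^T Q x + c^T x + lambda^T (A x - b)
Stationarity (grad_x L = 0): Q x + c + A^T lambda = 0.
Primal feasibility: A x = b.

This gives the KKT block system:
  [ Q   A^T ] [ x     ]   [-c ]
  [ A    0  ] [ lambda ] = [ b ]

Solving the linear system:
  x*      = (-2.3143, -0.439, -2.4987)
  lambda* = (-2.8782, -0.2666)
  f(x*)   = 11.7363

x* = (-2.3143, -0.439, -2.4987), lambda* = (-2.8782, -0.2666)


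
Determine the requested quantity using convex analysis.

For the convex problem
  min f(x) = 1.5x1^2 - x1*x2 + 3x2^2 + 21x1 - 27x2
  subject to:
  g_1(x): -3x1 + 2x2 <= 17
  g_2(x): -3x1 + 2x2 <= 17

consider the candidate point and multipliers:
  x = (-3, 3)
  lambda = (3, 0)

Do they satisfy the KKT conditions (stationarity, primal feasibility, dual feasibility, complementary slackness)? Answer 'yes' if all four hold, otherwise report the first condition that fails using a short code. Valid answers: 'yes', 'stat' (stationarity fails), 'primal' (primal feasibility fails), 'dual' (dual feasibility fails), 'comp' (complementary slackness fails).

Gradient of f: grad f(x) = Q x + c = (9, -6)
Constraint values g_i(x) = a_i^T x - b_i:
  g_1((-3, 3)) = -2
  g_2((-3, 3)) = -2
Stationarity residual: grad f(x) + sum_i lambda_i a_i = (0, 0)
  -> stationarity OK
Primal feasibility (all g_i <= 0): OK
Dual feasibility (all lambda_i >= 0): OK
Complementary slackness (lambda_i * g_i(x) = 0 for all i): FAILS

Verdict: the first failing condition is complementary_slackness -> comp.

comp


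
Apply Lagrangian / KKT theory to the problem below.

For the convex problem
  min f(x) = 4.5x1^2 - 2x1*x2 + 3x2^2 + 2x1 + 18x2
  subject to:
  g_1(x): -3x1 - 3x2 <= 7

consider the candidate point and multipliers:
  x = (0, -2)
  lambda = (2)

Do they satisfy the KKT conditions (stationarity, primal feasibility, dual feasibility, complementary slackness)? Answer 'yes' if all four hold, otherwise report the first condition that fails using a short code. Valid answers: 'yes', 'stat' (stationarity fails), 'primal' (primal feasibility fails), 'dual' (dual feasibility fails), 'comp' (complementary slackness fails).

Gradient of f: grad f(x) = Q x + c = (6, 6)
Constraint values g_i(x) = a_i^T x - b_i:
  g_1((0, -2)) = -1
Stationarity residual: grad f(x) + sum_i lambda_i a_i = (0, 0)
  -> stationarity OK
Primal feasibility (all g_i <= 0): OK
Dual feasibility (all lambda_i >= 0): OK
Complementary slackness (lambda_i * g_i(x) = 0 for all i): FAILS

Verdict: the first failing condition is complementary_slackness -> comp.

comp


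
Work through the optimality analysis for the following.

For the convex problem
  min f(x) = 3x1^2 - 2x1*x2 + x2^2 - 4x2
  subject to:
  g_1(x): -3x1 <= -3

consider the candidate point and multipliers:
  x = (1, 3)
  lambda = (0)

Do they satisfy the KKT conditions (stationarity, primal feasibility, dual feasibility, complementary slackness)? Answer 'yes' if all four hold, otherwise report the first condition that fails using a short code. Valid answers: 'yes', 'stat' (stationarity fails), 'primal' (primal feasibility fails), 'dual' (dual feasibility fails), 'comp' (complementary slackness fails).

Gradient of f: grad f(x) = Q x + c = (0, 0)
Constraint values g_i(x) = a_i^T x - b_i:
  g_1((1, 3)) = 0
Stationarity residual: grad f(x) + sum_i lambda_i a_i = (0, 0)
  -> stationarity OK
Primal feasibility (all g_i <= 0): OK
Dual feasibility (all lambda_i >= 0): OK
Complementary slackness (lambda_i * g_i(x) = 0 for all i): OK

Verdict: yes, KKT holds.

yes


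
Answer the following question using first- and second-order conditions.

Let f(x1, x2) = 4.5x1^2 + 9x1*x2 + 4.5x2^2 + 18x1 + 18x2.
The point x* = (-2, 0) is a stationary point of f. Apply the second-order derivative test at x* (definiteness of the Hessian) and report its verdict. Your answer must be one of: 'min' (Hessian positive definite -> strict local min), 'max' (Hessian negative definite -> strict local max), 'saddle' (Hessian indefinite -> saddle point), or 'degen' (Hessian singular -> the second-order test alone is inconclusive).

Compute the Hessian H = grad^2 f:
  H = [[9, 9], [9, 9]]
Verify stationarity: grad f(x*) = H x* + g = (0, 0).
Eigenvalues of H: 0, 18.
H has a zero eigenvalue (singular; positive semidefinite but not definite), so H is neither positive definite, negative definite, nor indefinite. The second-order test alone is inconclusive -> degen.
(Indeed, f is constant along the null direction of H through x*, so x* is not a strict local extremum.)

degen


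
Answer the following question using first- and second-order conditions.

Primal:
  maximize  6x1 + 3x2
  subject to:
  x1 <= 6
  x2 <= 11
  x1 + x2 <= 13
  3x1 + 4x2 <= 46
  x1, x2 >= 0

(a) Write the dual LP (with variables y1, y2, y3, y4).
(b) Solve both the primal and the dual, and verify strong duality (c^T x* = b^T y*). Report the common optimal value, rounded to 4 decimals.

The standard primal-dual pair for 'max c^T x s.t. A x <= b, x >= 0' is:
  Dual:  min b^T y  s.t.  A^T y >= c,  y >= 0.

So the dual LP is:
  minimize  6y1 + 11y2 + 13y3 + 46y4
  subject to:
    y1 + y3 + 3y4 >= 6
    y2 + y3 + 4y4 >= 3
    y1, y2, y3, y4 >= 0

Solving the primal: x* = (6, 7).
  primal value c^T x* = 57.
Solving the dual: y* = (3.75, 0, 0, 0.75).
  dual value b^T y* = 57.
Strong duality: c^T x* = b^T y*. Confirmed.

57


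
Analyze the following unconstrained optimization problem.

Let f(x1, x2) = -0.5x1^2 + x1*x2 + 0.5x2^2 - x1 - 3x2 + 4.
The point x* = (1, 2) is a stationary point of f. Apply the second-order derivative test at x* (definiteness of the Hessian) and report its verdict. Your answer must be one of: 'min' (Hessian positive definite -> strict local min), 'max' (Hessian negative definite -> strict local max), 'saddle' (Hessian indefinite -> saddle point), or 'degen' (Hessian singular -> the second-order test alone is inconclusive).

Compute the Hessian H = grad^2 f:
  H = [[-1, 1], [1, 1]]
Verify stationarity: grad f(x*) = H x* + g = (0, 0).
Eigenvalues of H: -1.4142, 1.4142.
Eigenvalues have mixed signs, so H is indefinite -> x* is a saddle point.

saddle


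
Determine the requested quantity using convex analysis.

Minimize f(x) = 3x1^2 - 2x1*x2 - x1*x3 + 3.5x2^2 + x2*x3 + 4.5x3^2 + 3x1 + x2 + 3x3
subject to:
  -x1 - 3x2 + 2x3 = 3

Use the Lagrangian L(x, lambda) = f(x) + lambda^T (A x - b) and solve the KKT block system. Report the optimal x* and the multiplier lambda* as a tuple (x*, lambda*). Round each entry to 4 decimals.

Form the Lagrangian:
  L(x, lambda) = (1/2) x^T Q x + c^T x + lambda^T (A x - b)
Stationarity (grad_x L = 0): Q x + c + A^T lambda = 0.
Primal feasibility: A x = b.

This gives the KKT block system:
  [ Q   A^T ] [ x     ]   [-c ]
  [ A    0  ] [ lambda ] = [ b ]

Solving the linear system:
  x*      = (-0.9391, -0.7844, -0.1462)
  lambda* = (-0.9196)
  f(x*)   = -0.6407

x* = (-0.9391, -0.7844, -0.1462), lambda* = (-0.9196)


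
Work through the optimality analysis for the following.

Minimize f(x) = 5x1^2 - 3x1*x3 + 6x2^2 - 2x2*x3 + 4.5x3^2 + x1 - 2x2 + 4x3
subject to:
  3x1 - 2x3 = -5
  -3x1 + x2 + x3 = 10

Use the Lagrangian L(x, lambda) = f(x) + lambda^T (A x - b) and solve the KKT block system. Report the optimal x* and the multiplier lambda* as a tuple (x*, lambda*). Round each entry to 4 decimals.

Form the Lagrangian:
  L(x, lambda) = (1/2) x^T Q x + c^T x + lambda^T (A x - b)
Stationarity (grad_x L = 0): Q x + c + A^T lambda = 0.
Primal feasibility: A x = b.

This gives the KKT block system:
  [ Q   A^T ] [ x     ]   [-c ]
  [ A    0  ] [ lambda ] = [ b ]

Solving the linear system:
  x*      = (-3.4459, 2.3312, -2.6688)
  lambda* = (-22.828, -31.3121)
  f(x*)   = 90.0987

x* = (-3.4459, 2.3312, -2.6688), lambda* = (-22.828, -31.3121)


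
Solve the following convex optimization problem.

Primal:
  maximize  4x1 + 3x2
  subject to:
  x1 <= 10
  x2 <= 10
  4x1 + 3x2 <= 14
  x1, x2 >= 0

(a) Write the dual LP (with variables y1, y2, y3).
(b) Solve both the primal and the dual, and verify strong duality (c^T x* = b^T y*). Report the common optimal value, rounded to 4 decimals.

The standard primal-dual pair for 'max c^T x s.t. A x <= b, x >= 0' is:
  Dual:  min b^T y  s.t.  A^T y >= c,  y >= 0.

So the dual LP is:
  minimize  10y1 + 10y2 + 14y3
  subject to:
    y1 + 4y3 >= 4
    y2 + 3y3 >= 3
    y1, y2, y3 >= 0

Solving the primal: x* = (3.5, 0).
  primal value c^T x* = 14.
Solving the dual: y* = (0, 0, 1).
  dual value b^T y* = 14.
Strong duality: c^T x* = b^T y*. Confirmed.

14


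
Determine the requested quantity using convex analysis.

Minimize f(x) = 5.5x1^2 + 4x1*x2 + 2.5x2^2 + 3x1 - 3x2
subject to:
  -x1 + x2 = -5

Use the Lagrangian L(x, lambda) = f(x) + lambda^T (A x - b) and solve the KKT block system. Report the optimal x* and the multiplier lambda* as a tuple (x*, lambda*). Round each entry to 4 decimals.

Form the Lagrangian:
  L(x, lambda) = (1/2) x^T Q x + c^T x + lambda^T (A x - b)
Stationarity (grad_x L = 0): Q x + c + A^T lambda = 0.
Primal feasibility: A x = b.

This gives the KKT block system:
  [ Q   A^T ] [ x     ]   [-c ]
  [ A    0  ] [ lambda ] = [ b ]

Solving the linear system:
  x*      = (1.875, -3.125)
  lambda* = (11.125)
  f(x*)   = 35.3125

x* = (1.875, -3.125), lambda* = (11.125)


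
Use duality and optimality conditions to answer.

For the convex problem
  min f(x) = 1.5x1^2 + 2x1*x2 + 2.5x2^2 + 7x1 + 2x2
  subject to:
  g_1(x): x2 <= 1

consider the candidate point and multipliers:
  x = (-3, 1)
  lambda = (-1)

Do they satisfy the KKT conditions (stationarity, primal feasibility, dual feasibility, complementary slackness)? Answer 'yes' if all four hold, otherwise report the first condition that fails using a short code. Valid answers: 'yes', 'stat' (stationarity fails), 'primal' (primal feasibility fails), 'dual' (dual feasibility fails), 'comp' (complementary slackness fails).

Gradient of f: grad f(x) = Q x + c = (0, 1)
Constraint values g_i(x) = a_i^T x - b_i:
  g_1((-3, 1)) = 0
Stationarity residual: grad f(x) + sum_i lambda_i a_i = (0, 0)
  -> stationarity OK
Primal feasibility (all g_i <= 0): OK
Dual feasibility (all lambda_i >= 0): FAILS
Complementary slackness (lambda_i * g_i(x) = 0 for all i): OK

Verdict: the first failing condition is dual_feasibility -> dual.

dual


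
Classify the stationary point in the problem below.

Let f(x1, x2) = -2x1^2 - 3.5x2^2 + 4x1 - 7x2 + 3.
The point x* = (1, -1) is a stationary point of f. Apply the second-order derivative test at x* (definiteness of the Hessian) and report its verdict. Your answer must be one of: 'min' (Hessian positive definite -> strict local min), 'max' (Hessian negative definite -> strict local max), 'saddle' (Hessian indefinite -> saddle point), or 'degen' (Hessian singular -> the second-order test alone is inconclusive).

Compute the Hessian H = grad^2 f:
  H = [[-4, 0], [0, -7]]
Verify stationarity: grad f(x*) = H x* + g = (0, 0).
Eigenvalues of H: -7, -4.
Both eigenvalues < 0, so H is negative definite -> x* is a strict local max.

max


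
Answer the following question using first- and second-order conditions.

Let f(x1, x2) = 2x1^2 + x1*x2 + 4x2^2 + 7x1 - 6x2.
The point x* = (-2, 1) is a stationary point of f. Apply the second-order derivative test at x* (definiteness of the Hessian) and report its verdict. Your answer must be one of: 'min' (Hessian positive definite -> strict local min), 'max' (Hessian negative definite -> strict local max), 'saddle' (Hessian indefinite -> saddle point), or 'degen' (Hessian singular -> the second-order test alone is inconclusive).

Compute the Hessian H = grad^2 f:
  H = [[4, 1], [1, 8]]
Verify stationarity: grad f(x*) = H x* + g = (0, 0).
Eigenvalues of H: 3.7639, 8.2361.
Both eigenvalues > 0, so H is positive definite -> x* is a strict local min.

min


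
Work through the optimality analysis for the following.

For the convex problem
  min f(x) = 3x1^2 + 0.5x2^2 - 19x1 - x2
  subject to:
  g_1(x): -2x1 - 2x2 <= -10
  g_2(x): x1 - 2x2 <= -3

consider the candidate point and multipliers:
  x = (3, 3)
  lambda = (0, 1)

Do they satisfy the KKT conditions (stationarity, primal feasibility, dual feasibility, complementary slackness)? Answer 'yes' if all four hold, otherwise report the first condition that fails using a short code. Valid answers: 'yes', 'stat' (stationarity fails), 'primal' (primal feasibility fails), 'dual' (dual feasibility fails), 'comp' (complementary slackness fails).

Gradient of f: grad f(x) = Q x + c = (-1, 2)
Constraint values g_i(x) = a_i^T x - b_i:
  g_1((3, 3)) = -2
  g_2((3, 3)) = 0
Stationarity residual: grad f(x) + sum_i lambda_i a_i = (0, 0)
  -> stationarity OK
Primal feasibility (all g_i <= 0): OK
Dual feasibility (all lambda_i >= 0): OK
Complementary slackness (lambda_i * g_i(x) = 0 for all i): OK

Verdict: yes, KKT holds.

yes


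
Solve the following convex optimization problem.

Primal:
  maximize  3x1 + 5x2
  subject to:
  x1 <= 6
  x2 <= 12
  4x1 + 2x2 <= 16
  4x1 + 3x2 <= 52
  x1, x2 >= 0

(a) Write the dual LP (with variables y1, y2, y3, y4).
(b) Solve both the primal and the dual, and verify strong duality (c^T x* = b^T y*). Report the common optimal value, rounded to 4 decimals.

The standard primal-dual pair for 'max c^T x s.t. A x <= b, x >= 0' is:
  Dual:  min b^T y  s.t.  A^T y >= c,  y >= 0.

So the dual LP is:
  minimize  6y1 + 12y2 + 16y3 + 52y4
  subject to:
    y1 + 4y3 + 4y4 >= 3
    y2 + 2y3 + 3y4 >= 5
    y1, y2, y3, y4 >= 0

Solving the primal: x* = (0, 8).
  primal value c^T x* = 40.
Solving the dual: y* = (0, 0, 2.5, 0).
  dual value b^T y* = 40.
Strong duality: c^T x* = b^T y*. Confirmed.

40


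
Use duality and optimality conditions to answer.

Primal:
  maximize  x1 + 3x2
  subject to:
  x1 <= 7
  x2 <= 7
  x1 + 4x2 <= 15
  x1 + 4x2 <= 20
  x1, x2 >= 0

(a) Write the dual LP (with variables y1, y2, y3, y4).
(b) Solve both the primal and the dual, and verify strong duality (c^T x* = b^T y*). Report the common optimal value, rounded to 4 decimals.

The standard primal-dual pair for 'max c^T x s.t. A x <= b, x >= 0' is:
  Dual:  min b^T y  s.t.  A^T y >= c,  y >= 0.

So the dual LP is:
  minimize  7y1 + 7y2 + 15y3 + 20y4
  subject to:
    y1 + y3 + y4 >= 1
    y2 + 4y3 + 4y4 >= 3
    y1, y2, y3, y4 >= 0

Solving the primal: x* = (7, 2).
  primal value c^T x* = 13.
Solving the dual: y* = (0.25, 0, 0.75, 0).
  dual value b^T y* = 13.
Strong duality: c^T x* = b^T y*. Confirmed.

13


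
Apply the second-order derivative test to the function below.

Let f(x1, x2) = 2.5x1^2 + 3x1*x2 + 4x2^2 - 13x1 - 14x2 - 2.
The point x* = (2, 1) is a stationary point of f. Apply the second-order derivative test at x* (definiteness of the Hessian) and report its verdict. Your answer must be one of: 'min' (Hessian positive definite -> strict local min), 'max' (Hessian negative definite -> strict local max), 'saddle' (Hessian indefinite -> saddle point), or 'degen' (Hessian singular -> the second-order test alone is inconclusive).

Compute the Hessian H = grad^2 f:
  H = [[5, 3], [3, 8]]
Verify stationarity: grad f(x*) = H x* + g = (0, 0).
Eigenvalues of H: 3.1459, 9.8541.
Both eigenvalues > 0, so H is positive definite -> x* is a strict local min.

min


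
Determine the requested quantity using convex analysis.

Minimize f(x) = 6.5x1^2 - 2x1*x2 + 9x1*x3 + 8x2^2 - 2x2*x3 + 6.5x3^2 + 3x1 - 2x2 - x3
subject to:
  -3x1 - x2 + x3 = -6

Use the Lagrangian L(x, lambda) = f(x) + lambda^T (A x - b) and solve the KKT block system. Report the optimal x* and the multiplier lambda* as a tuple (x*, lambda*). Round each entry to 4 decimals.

Form the Lagrangian:
  L(x, lambda) = (1/2) x^T Q x + c^T x + lambda^T (A x - b)
Stationarity (grad_x L = 0): Q x + c + A^T lambda = 0.
Primal feasibility: A x = b.

This gives the KKT block system:
  [ Q   A^T ] [ x     ]   [-c ]
  [ A    0  ] [ lambda ] = [ b ]

Solving the linear system:
  x*      = (1.48, 0.392, -1.168)
  lambda* = (3.648)
  f(x*)   = 13.356

x* = (1.48, 0.392, -1.168), lambda* = (3.648)


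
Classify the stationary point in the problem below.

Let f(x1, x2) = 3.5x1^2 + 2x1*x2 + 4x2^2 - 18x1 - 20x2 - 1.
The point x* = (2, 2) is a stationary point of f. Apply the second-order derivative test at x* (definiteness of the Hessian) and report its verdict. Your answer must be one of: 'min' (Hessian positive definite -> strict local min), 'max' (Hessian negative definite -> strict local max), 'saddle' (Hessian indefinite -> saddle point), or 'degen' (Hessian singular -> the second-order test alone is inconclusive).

Compute the Hessian H = grad^2 f:
  H = [[7, 2], [2, 8]]
Verify stationarity: grad f(x*) = H x* + g = (0, 0).
Eigenvalues of H: 5.4384, 9.5616.
Both eigenvalues > 0, so H is positive definite -> x* is a strict local min.

min


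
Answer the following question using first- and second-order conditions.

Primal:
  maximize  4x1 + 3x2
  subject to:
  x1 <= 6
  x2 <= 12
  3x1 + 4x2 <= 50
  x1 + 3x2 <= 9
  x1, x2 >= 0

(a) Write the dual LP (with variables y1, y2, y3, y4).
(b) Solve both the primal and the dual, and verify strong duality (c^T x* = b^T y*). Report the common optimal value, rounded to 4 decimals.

The standard primal-dual pair for 'max c^T x s.t. A x <= b, x >= 0' is:
  Dual:  min b^T y  s.t.  A^T y >= c,  y >= 0.

So the dual LP is:
  minimize  6y1 + 12y2 + 50y3 + 9y4
  subject to:
    y1 + 3y3 + y4 >= 4
    y2 + 4y3 + 3y4 >= 3
    y1, y2, y3, y4 >= 0

Solving the primal: x* = (6, 1).
  primal value c^T x* = 27.
Solving the dual: y* = (3, 0, 0, 1).
  dual value b^T y* = 27.
Strong duality: c^T x* = b^T y*. Confirmed.

27


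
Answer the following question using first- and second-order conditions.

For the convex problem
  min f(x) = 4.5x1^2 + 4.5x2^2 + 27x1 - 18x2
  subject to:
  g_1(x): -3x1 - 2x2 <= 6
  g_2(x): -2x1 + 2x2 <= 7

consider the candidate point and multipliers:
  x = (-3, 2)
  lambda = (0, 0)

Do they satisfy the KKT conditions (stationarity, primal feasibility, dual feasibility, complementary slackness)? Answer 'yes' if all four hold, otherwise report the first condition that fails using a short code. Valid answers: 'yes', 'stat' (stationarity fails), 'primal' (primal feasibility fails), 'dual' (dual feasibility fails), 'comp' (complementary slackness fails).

Gradient of f: grad f(x) = Q x + c = (0, 0)
Constraint values g_i(x) = a_i^T x - b_i:
  g_1((-3, 2)) = -1
  g_2((-3, 2)) = 3
Stationarity residual: grad f(x) + sum_i lambda_i a_i = (0, 0)
  -> stationarity OK
Primal feasibility (all g_i <= 0): FAILS
Dual feasibility (all lambda_i >= 0): OK
Complementary slackness (lambda_i * g_i(x) = 0 for all i): OK

Verdict: the first failing condition is primal_feasibility -> primal.

primal


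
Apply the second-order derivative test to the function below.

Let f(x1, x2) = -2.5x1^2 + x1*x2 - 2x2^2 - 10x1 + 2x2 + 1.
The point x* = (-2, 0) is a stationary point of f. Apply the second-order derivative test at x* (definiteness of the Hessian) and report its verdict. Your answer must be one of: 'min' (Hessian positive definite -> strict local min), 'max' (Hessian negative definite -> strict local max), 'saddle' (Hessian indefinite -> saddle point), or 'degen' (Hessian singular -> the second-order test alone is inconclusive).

Compute the Hessian H = grad^2 f:
  H = [[-5, 1], [1, -4]]
Verify stationarity: grad f(x*) = H x* + g = (0, 0).
Eigenvalues of H: -5.618, -3.382.
Both eigenvalues < 0, so H is negative definite -> x* is a strict local max.

max


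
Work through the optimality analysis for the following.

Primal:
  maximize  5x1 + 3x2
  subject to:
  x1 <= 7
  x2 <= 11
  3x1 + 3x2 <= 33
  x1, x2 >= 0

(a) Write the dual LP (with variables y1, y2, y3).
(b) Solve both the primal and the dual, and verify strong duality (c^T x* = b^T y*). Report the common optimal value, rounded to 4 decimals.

The standard primal-dual pair for 'max c^T x s.t. A x <= b, x >= 0' is:
  Dual:  min b^T y  s.t.  A^T y >= c,  y >= 0.

So the dual LP is:
  minimize  7y1 + 11y2 + 33y3
  subject to:
    y1 + 3y3 >= 5
    y2 + 3y3 >= 3
    y1, y2, y3 >= 0

Solving the primal: x* = (7, 4).
  primal value c^T x* = 47.
Solving the dual: y* = (2, 0, 1).
  dual value b^T y* = 47.
Strong duality: c^T x* = b^T y*. Confirmed.

47


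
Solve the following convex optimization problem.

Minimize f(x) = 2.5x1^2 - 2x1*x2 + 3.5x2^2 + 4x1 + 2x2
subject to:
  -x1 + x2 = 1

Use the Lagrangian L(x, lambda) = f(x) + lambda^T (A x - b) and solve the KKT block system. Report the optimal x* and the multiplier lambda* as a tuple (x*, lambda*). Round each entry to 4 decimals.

Form the Lagrangian:
  L(x, lambda) = (1/2) x^T Q x + c^T x + lambda^T (A x - b)
Stationarity (grad_x L = 0): Q x + c + A^T lambda = 0.
Primal feasibility: A x = b.

This gives the KKT block system:
  [ Q   A^T ] [ x     ]   [-c ]
  [ A    0  ] [ lambda ] = [ b ]

Solving the linear system:
  x*      = (-1.375, -0.375)
  lambda* = (-2.125)
  f(x*)   = -2.0625

x* = (-1.375, -0.375), lambda* = (-2.125)


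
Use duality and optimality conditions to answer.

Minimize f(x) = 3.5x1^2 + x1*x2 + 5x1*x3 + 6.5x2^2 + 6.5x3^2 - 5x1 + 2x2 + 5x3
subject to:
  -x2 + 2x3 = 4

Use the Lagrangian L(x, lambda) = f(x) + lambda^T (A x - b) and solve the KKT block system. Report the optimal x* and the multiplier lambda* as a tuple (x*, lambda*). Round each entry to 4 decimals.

Form the Lagrangian:
  L(x, lambda) = (1/2) x^T Q x + c^T x + lambda^T (A x - b)
Stationarity (grad_x L = 0): Q x + c + A^T lambda = 0.
Primal feasibility: A x = b.

This gives the KKT block system:
  [ Q   A^T ] [ x     ]   [-c ]
  [ A    0  ] [ lambda ] = [ b ]

Solving the linear system:
  x*      = (-0.197, -1.0345, 1.4828)
  lambda* = (-11.6453)
  f(x*)   = 26.4557

x* = (-0.197, -1.0345, 1.4828), lambda* = (-11.6453)


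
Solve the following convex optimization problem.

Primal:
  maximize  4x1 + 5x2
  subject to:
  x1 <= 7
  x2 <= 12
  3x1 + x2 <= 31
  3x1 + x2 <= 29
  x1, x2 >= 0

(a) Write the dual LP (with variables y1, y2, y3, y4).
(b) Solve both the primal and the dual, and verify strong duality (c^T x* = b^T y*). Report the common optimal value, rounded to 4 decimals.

The standard primal-dual pair for 'max c^T x s.t. A x <= b, x >= 0' is:
  Dual:  min b^T y  s.t.  A^T y >= c,  y >= 0.

So the dual LP is:
  minimize  7y1 + 12y2 + 31y3 + 29y4
  subject to:
    y1 + 3y3 + 3y4 >= 4
    y2 + y3 + y4 >= 5
    y1, y2, y3, y4 >= 0

Solving the primal: x* = (5.6667, 12).
  primal value c^T x* = 82.6667.
Solving the dual: y* = (0, 3.6667, 0, 1.3333).
  dual value b^T y* = 82.6667.
Strong duality: c^T x* = b^T y*. Confirmed.

82.6667


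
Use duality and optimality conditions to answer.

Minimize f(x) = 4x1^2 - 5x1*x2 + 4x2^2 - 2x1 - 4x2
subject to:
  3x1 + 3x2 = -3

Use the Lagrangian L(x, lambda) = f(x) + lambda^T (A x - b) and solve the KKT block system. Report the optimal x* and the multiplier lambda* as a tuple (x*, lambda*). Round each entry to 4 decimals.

Form the Lagrangian:
  L(x, lambda) = (1/2) x^T Q x + c^T x + lambda^T (A x - b)
Stationarity (grad_x L = 0): Q x + c + A^T lambda = 0.
Primal feasibility: A x = b.

This gives the KKT block system:
  [ Q   A^T ] [ x     ]   [-c ]
  [ A    0  ] [ lambda ] = [ b ]

Solving the linear system:
  x*      = (-0.5769, -0.4231)
  lambda* = (1.5)
  f(x*)   = 3.6731

x* = (-0.5769, -0.4231), lambda* = (1.5)


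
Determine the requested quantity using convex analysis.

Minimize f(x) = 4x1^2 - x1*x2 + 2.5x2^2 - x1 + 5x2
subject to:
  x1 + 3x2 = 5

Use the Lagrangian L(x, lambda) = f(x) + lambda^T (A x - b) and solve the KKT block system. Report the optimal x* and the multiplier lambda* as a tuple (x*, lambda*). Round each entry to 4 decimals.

Form the Lagrangian:
  L(x, lambda) = (1/2) x^T Q x + c^T x + lambda^T (A x - b)
Stationarity (grad_x L = 0): Q x + c + A^T lambda = 0.
Primal feasibility: A x = b.

This gives the KKT block system:
  [ Q   A^T ] [ x     ]   [-c ]
  [ A    0  ] [ lambda ] = [ b ]

Solving the linear system:
  x*      = (0.7711, 1.4096)
  lambda* = (-3.759)
  f(x*)   = 12.5361

x* = (0.7711, 1.4096), lambda* = (-3.759)


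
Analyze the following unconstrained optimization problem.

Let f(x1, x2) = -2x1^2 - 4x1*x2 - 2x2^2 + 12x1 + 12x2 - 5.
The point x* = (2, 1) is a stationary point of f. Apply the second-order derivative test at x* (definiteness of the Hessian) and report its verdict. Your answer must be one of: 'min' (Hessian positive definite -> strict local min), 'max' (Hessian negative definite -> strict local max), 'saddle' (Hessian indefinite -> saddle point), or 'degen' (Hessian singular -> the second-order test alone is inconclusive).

Compute the Hessian H = grad^2 f:
  H = [[-4, -4], [-4, -4]]
Verify stationarity: grad f(x*) = H x* + g = (0, 0).
Eigenvalues of H: -8, 0.
H has a zero eigenvalue (singular; negative semidefinite but not definite), so H is neither positive definite, negative definite, nor indefinite. The second-order test alone is inconclusive -> degen.
(Indeed, f is constant along the null direction of H through x*, so x* is not a strict local extremum.)

degen


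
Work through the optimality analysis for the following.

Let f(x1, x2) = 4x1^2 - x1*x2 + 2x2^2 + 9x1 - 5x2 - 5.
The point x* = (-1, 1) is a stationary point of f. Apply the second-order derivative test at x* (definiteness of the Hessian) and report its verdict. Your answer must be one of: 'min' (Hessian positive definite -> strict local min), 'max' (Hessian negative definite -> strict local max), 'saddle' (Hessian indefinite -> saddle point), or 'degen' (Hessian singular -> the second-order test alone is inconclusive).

Compute the Hessian H = grad^2 f:
  H = [[8, -1], [-1, 4]]
Verify stationarity: grad f(x*) = H x* + g = (0, 0).
Eigenvalues of H: 3.7639, 8.2361.
Both eigenvalues > 0, so H is positive definite -> x* is a strict local min.

min


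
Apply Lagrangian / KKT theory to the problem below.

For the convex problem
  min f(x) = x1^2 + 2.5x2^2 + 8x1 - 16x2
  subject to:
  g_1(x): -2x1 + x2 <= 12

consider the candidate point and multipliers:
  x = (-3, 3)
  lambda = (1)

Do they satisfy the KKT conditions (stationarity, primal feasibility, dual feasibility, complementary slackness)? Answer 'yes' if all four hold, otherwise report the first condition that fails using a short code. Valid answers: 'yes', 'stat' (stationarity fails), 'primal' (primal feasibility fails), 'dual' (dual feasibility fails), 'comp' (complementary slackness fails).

Gradient of f: grad f(x) = Q x + c = (2, -1)
Constraint values g_i(x) = a_i^T x - b_i:
  g_1((-3, 3)) = -3
Stationarity residual: grad f(x) + sum_i lambda_i a_i = (0, 0)
  -> stationarity OK
Primal feasibility (all g_i <= 0): OK
Dual feasibility (all lambda_i >= 0): OK
Complementary slackness (lambda_i * g_i(x) = 0 for all i): FAILS

Verdict: the first failing condition is complementary_slackness -> comp.

comp


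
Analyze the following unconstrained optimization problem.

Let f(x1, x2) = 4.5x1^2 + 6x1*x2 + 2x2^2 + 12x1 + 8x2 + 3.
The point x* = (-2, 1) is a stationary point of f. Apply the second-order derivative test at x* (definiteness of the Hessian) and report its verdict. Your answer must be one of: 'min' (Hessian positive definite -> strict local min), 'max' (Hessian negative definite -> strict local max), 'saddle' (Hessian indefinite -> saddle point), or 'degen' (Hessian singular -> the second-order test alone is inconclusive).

Compute the Hessian H = grad^2 f:
  H = [[9, 6], [6, 4]]
Verify stationarity: grad f(x*) = H x* + g = (0, 0).
Eigenvalues of H: 0, 13.
H has a zero eigenvalue (singular; positive semidefinite but not definite), so H is neither positive definite, negative definite, nor indefinite. The second-order test alone is inconclusive -> degen.
(Indeed, f is constant along the null direction of H through x*, so x* is not a strict local extremum.)

degen
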